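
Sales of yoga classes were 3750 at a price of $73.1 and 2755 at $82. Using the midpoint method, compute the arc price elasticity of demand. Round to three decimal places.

ΔQ = 2755 − 3750 = -995; ΔP = 82 − 73.1 = 8.9.
Midpoints: P̄ = 77.55, Q̄ = 3252.5.
ε = (ΔQ/ΔP)(P̄/Q̄) = (-995/8.9)(77.55/3252.5).

-2.666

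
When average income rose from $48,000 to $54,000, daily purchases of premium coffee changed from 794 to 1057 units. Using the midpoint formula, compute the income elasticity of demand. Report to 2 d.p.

ΔQ = 263, ΔI = 6000. Midpoints: Ī = 51,000, Q̄ = 925.5.
ε_I = (ΔQ/ΔI)(Ī/Q̄) = (263/6000)(51000/925.5).
ε_I > 0, so the good is normal.

2.42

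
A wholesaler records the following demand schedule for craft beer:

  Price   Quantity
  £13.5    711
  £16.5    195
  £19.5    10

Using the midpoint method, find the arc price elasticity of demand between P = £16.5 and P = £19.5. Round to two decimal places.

-10.83

At P = 16.5, Q = 195; at P = 19.5, Q = 10.
ΔQ = -185, ΔP = 3.0. Midpoints: P̄ = 18.00, Q̄ = 102.5.
ε = (ΔQ/ΔP)(P̄/Q̄) = (-185/3.0)(18.00/102.5).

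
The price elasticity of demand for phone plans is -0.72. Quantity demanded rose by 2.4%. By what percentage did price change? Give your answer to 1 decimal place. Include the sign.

%ΔP ≈ %ΔQ / ε = (2.4%)/(-0.72) = -3.33%.

-3.3%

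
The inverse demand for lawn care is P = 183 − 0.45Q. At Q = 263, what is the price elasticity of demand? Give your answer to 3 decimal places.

At Q = 263, P = 183 − 0.45(263) = 64.65.
dP/dQ = −0.45, so dQ/dP = 1/(−0.45) = -2.222.
ε = (dQ/dP)(P/Q) = (-2.222)(64.65/263).

-0.546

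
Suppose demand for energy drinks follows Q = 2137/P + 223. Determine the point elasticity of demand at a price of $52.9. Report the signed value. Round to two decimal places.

At P = 52.9, Q = 263.397.
dQ/dP = −2137/P² = -0.764.
ε = (dQ/dP)(P/Q) = (-0.764)(52.9/263.397).

-0.15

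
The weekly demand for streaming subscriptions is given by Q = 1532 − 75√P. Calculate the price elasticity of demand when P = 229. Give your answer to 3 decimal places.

At P = 229, Q = 397.044.
dQ/dP = −75/(2√P) = -2.478.
ε = (dQ/dP)(P/Q) = (-2.478)(229/397.044).
|ε| > 1, so demand is elastic at this price.

-1.429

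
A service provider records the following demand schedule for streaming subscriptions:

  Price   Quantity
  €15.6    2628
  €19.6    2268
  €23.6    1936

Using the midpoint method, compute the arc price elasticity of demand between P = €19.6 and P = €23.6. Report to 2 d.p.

-0.85

At P = 19.6, Q = 2268; at P = 23.6, Q = 1936.
ΔQ = -332, ΔP = 4.0. Midpoints: P̄ = 21.60, Q̄ = 2102.0.
ε = (ΔQ/ΔP)(P̄/Q̄) = (-332/4.0)(21.60/2102.0).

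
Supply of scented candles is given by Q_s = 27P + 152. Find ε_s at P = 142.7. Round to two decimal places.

At P = 142.7, Q_s = 4004.90.
dQ_s/dP = 27.
ε_s = (dQ_s/dP)(P/Q_s) = (27)(142.7/4004.90).

0.96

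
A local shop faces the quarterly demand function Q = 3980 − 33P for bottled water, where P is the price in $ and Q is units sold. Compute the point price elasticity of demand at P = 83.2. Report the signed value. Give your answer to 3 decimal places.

At P = 83.2, Q = 1234.400.
dQ/dP = −33.
ε = (dQ/dP)(P/Q) = (-33)(83.2/1234.400).
|ε| > 1, so demand is elastic at this price.

-2.224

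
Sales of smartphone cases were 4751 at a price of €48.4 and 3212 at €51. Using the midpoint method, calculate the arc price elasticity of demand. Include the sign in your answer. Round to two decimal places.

-7.39

ΔQ = 3212 − 4751 = -1539; ΔP = 51 − 48.4 = 2.6.
Midpoints: P̄ = 49.70, Q̄ = 3981.5.
ε = (ΔQ/ΔP)(P̄/Q̄) = (-1539/2.6)(49.70/3981.5).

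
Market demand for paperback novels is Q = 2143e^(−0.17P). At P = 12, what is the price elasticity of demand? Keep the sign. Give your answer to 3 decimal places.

-2.040

At P = 12, Q = 278.652.
dQ/dP = −0.17·2143e^(−0.17P) = −0.17Q = -47.371.
ε = (dQ/dP)(P/Q) = (-47.371)(12/278.652).
|ε| > 1, so demand is elastic at this price.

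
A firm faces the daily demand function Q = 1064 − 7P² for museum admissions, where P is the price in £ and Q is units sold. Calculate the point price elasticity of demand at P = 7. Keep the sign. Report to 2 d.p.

At P = 7, Q = 721.
dQ/dP = −14P = -98.
ε = (dQ/dP)(P/Q) = (-98)(7/721).
|ε| < 1, so demand is inelastic at this price.

-0.95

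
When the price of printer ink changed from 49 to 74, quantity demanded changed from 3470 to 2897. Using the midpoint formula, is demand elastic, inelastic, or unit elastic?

Arc ε ≈ -0.443.
|ε| = 0.44 < 1.

inelastic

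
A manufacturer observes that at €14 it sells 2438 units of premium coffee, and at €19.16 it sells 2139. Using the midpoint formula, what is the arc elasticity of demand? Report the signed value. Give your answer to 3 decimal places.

-0.420

ΔQ = 2139 − 2438 = -299; ΔP = 19.16 − 14 = 5.16.
Midpoints: P̄ = 16.58, Q̄ = 2288.5.
ε = (ΔQ/ΔP)(P̄/Q̄) = (-299/5.16)(16.58/2288.5).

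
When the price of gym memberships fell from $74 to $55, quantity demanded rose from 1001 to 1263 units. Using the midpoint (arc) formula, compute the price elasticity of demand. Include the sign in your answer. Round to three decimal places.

-0.786

ΔQ = 1263 − 1001 = 262; ΔP = 55 − 74 = -19.
Midpoints: P̄ = 64.50, Q̄ = 1132.0.
ε = (ΔQ/ΔP)(P̄/Q̄) = (262/-19)(64.50/1132.0).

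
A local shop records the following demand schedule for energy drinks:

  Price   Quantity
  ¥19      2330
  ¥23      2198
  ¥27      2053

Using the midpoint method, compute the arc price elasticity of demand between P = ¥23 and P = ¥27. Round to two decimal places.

-0.43

At P = 23, Q = 2198; at P = 27, Q = 2053.
ΔQ = -145, ΔP = 4. Midpoints: P̄ = 25.00, Q̄ = 2125.5.
ε = (ΔQ/ΔP)(P̄/Q̄) = (-145/4)(25.00/2125.5).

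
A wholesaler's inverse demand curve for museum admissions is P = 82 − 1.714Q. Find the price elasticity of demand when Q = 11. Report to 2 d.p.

At Q = 11, P = 82 − 1.714(11) = 63.15.
dP/dQ = −1.714, so dQ/dP = 1/(−1.714) = -0.583.
ε = (dQ/dP)(P/Q) = (-0.583)(63.15/11).

-3.35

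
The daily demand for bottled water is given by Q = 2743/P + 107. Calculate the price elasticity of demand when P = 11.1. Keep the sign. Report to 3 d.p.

At P = 11.1, Q = 354.117.
dQ/dP = −2743/P² = -22.263.
ε = (dQ/dP)(P/Q) = (-22.263)(11.1/354.117).

-0.698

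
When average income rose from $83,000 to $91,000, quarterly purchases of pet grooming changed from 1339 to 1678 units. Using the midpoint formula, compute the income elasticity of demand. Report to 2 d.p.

ΔQ = 339, ΔI = 8000. Midpoints: Ī = 87,000, Q̄ = 1508.5.
ε_I = (ΔQ/ΔI)(Ī/Q̄) = (339/8000)(87000/1508.5).

2.44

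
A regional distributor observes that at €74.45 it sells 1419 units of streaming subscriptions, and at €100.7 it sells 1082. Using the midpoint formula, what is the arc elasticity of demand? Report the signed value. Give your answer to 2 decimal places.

-0.90

ΔQ = 1082 − 1419 = -337; ΔP = 100.7 − 74.45 = 26.25.
Midpoints: P̄ = 87.58, Q̄ = 1250.5.
ε = (ΔQ/ΔP)(P̄/Q̄) = (-337/26.25)(87.58/1250.5).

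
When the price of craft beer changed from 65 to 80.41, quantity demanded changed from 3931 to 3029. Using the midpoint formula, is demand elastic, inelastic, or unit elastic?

Arc ε ≈ -1.223.
|ε| = 1.22 > 1.

elastic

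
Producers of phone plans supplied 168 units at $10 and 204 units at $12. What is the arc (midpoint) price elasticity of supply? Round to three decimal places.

1.065

ΔQ = 204 − 168 = 36; ΔP = 12 − 10 = 2.
Midpoints: P̄ = 11.00, Q̄ = 186.0.
ε_s = (ΔQ/ΔP)(P̄/Q̄) = (36/2)(11.00/186.0).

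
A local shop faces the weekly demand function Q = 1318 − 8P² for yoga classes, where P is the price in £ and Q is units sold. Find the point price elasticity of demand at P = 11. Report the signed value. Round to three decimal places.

At P = 11, Q = 350.
dQ/dP = −16P = -176.
ε = (dQ/dP)(P/Q) = (-176)(11/350).
|ε| > 1, so demand is elastic at this price.

-5.531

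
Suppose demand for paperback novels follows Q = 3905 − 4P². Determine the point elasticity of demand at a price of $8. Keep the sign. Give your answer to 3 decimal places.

At P = 8, Q = 3649.
dQ/dP = −8P = -64.
ε = (dQ/dP)(P/Q) = (-64)(8/3649).

-0.140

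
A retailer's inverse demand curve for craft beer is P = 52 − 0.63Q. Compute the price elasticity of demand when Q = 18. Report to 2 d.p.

At Q = 18, P = 52 − 0.63(18) = 40.66.
dP/dQ = −0.63, so dQ/dP = 1/(−0.63) = -1.587.
ε = (dQ/dP)(P/Q) = (-1.587)(40.66/18).

-3.59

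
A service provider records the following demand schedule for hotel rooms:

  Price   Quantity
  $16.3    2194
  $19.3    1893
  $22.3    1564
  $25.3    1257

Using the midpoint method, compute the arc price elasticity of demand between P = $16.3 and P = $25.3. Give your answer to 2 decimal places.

-1.26

At P = 16.3, Q = 2194; at P = 25.3, Q = 1257.
ΔQ = -937, ΔP = 9.0. Midpoints: P̄ = 20.80, Q̄ = 1725.5.
ε = (ΔQ/ΔP)(P̄/Q̄) = (-937/9.0)(20.80/1725.5).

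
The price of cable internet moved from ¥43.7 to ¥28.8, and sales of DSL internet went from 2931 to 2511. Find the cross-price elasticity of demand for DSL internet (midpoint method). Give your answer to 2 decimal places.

ΔQ_x = 2511 − 2931 = -420; ΔP_y = 28.8 − 43.7 = -14.9.
Midpoints: P̄_y = 36.25, Q̄_x = 2721.0.
ε_xy = (ΔQ_x/ΔP_y)(P̄_y/Q̄_x) = (-420/-14.9)(36.25/2721.0).
ε_xy > 0, so the goods are substitutes.

0.38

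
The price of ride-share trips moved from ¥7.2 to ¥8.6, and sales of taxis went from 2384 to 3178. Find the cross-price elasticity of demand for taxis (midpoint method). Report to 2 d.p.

ΔQ_x = 3178 − 2384 = 794; ΔP_y = 8.6 − 7.2 = 1.4.
Midpoints: P̄_y = 7.90, Q̄_x = 2781.0.
ε_xy = (ΔQ_x/ΔP_y)(P̄_y/Q̄_x) = (794/1.4)(7.90/2781.0).
ε_xy > 0, so the goods are substitutes.

1.61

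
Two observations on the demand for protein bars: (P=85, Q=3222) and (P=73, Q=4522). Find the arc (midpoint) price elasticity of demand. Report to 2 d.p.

ΔQ = 4522 − 3222 = 1300; ΔP = 73 − 85 = -12.
Midpoints: P̄ = 79.00, Q̄ = 3872.0.
ε = (ΔQ/ΔP)(P̄/Q̄) = (1300/-12)(79.00/3872.0).

-2.21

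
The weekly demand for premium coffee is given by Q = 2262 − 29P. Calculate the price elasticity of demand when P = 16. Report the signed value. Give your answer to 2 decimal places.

At P = 16, Q = 1798.
dQ/dP = −29.
ε = (dQ/dP)(P/Q) = (-29)(16/1798).

-0.26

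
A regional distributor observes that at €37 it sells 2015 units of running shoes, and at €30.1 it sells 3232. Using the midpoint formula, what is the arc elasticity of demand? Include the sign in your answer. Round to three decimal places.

ΔQ = 3232 − 2015 = 1217; ΔP = 30.1 − 37 = -6.9.
Midpoints: P̄ = 33.55, Q̄ = 2623.5.
ε = (ΔQ/ΔP)(P̄/Q̄) = (1217/-6.9)(33.55/2623.5).

-2.256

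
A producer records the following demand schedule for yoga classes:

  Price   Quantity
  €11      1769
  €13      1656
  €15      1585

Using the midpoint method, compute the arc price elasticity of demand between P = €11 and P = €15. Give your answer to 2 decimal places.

-0.36

At P = 11, Q = 1769; at P = 15, Q = 1585.
ΔQ = -184, ΔP = 4. Midpoints: P̄ = 13.00, Q̄ = 1677.0.
ε = (ΔQ/ΔP)(P̄/Q̄) = (-184/4)(13.00/1677.0).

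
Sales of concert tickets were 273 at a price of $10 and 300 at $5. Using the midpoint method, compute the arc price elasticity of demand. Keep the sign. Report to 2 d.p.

ΔQ = 300 − 273 = 27; ΔP = 5 − 10 = -5.
Midpoints: P̄ = 7.50, Q̄ = 286.5.
ε = (ΔQ/ΔP)(P̄/Q̄) = (27/-5)(7.50/286.5).

-0.14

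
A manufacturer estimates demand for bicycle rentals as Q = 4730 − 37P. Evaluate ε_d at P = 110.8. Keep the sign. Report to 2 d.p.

At P = 110.8, Q = 630.400.
dQ/dP = −37.
ε = (dQ/dP)(P/Q) = (-37)(110.8/630.400).

-6.50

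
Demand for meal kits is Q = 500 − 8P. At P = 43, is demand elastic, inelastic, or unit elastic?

elastic

Q = 156, dQ/dP = -8.
ε = (dQ/dP)(P/Q) ≈ -2.205.
|ε| = 2.21 > 1.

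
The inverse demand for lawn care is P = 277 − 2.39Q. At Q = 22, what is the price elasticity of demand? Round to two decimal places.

-4.27

At Q = 22, P = 277 − 2.39(22) = 224.42.
dP/dQ = −2.39, so dQ/dP = 1/(−2.39) = -0.418.
ε = (dQ/dP)(P/Q) = (-0.418)(224.42/22).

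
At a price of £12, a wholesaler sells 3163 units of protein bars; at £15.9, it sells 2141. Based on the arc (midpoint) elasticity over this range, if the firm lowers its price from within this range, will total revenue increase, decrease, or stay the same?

increase

Arc ε = (-1022/3.9)(13.95/2652.0) ≈ -1.378.
|ε| = 1.38 > 1, so demand is elastic. A price cut therefore raises total revenue.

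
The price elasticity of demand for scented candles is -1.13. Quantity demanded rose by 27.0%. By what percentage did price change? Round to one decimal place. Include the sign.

-23.9%

%ΔP ≈ %ΔQ / ε = (27.0%)/(-1.13) = -23.89%.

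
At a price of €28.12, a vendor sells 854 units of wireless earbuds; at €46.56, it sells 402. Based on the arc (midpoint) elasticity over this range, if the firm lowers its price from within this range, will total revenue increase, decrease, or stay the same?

Arc ε = (-452/18.44)(37.34/628.0) ≈ -1.457.
|ε| = 1.46 > 1, so demand is elastic. A price cut therefore raises total revenue.

increase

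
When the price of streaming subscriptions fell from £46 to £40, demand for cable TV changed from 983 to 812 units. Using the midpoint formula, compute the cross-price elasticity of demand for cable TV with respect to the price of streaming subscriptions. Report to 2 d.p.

ΔQ_x = 812 − 983 = -171; ΔP_y = 40 − 46 = -6.
Midpoints: P̄_y = 43.00, Q̄_x = 897.5.
ε_xy = (ΔQ_x/ΔP_y)(P̄_y/Q̄_x) = (-171/-6)(43.00/897.5).
ε_xy > 0, so the goods are substitutes.

1.37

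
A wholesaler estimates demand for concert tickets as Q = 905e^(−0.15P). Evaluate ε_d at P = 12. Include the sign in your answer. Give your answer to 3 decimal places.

-1.800

At P = 12, Q = 149.595.
dQ/dP = −0.15·905e^(−0.15P) = −0.15Q = -22.439.
ε = (dQ/dP)(P/Q) = (-22.439)(12/149.595).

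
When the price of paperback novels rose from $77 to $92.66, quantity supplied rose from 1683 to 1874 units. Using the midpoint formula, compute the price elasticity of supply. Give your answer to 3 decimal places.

ΔQ = 1874 − 1683 = 191; ΔP = 92.66 − 77 = 15.66.
Midpoints: P̄ = 84.83, Q̄ = 1778.5.
ε_s = (ΔQ/ΔP)(P̄/Q̄) = (191/15.66)(84.83/1778.5).

0.582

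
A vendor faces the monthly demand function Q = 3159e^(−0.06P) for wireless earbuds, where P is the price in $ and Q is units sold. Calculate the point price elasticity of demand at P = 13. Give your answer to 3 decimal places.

-0.780

At P = 13, Q = 1448.105.
dQ/dP = −0.06·3159e^(−0.06P) = −0.06Q = -86.886.
ε = (dQ/dP)(P/Q) = (-86.886)(13/1448.105).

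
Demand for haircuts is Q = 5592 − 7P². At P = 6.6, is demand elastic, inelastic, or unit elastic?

Q = 5287.080, dQ/dP = -92.400.
ε = (dQ/dP)(P/Q) ≈ -0.115.
|ε| = 0.12 < 1.

inelastic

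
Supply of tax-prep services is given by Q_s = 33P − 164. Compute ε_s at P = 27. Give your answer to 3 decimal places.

1.226

At P = 27, Q_s = 727.
dQ_s/dP = 33.
ε_s = (dQ_s/dP)(P/Q_s) = (33)(27/727).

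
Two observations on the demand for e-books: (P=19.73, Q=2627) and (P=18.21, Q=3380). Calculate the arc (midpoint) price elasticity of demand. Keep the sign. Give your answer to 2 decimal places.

-3.13

ΔQ = 3380 − 2627 = 753; ΔP = 18.21 − 19.73 = -1.52.
Midpoints: P̄ = 18.97, Q̄ = 3003.5.
ε = (ΔQ/ΔP)(P̄/Q̄) = (753/-1.52)(18.97/3003.5).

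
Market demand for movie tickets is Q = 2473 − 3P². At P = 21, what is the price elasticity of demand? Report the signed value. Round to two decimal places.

At P = 21, Q = 1150.
dQ/dP = −6P = -126.
ε = (dQ/dP)(P/Q) = (-126)(21/1150).
|ε| > 1, so demand is elastic at this price.

-2.30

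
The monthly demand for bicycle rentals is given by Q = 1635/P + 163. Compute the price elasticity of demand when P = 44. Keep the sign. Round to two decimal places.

-0.19

At P = 44, Q = 200.159.
dQ/dP = −1635/P² = -0.845.
ε = (dQ/dP)(P/Q) = (-0.845)(44/200.159).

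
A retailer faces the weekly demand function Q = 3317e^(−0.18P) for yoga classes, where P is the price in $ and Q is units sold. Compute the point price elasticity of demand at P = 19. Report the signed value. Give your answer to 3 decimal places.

-3.420

At P = 19, Q = 108.507.
dQ/dP = −0.18·3317e^(−0.18P) = −0.18Q = -19.531.
ε = (dQ/dP)(P/Q) = (-19.531)(19/108.507).
|ε| > 1, so demand is elastic at this price.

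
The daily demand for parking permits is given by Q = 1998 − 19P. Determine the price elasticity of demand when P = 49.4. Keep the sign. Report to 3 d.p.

-0.886

At P = 49.4, Q = 1059.400.
dQ/dP = −19.
ε = (dQ/dP)(P/Q) = (-19)(49.4/1059.400).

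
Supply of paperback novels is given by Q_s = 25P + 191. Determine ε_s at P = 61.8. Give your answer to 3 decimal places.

0.890

At P = 61.8, Q_s = 1736.
dQ_s/dP = 25.
ε_s = (dQ_s/dP)(P/Q_s) = (25)(61.8/1736).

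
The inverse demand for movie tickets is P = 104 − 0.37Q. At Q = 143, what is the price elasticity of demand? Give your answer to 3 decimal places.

At Q = 143, P = 104 − 0.37(143) = 51.09.
dP/dQ = −0.37, so dQ/dP = 1/(−0.37) = -2.703.
ε = (dQ/dP)(P/Q) = (-2.703)(51.09/143).

-0.966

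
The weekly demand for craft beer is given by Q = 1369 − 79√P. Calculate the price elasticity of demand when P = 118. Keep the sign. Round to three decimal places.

-0.840

At P = 118, Q = 510.840.
dQ/dP = −79/(2√P) = -3.636.
ε = (dQ/dP)(P/Q) = (-3.636)(118/510.840).
|ε| < 1, so demand is inelastic at this price.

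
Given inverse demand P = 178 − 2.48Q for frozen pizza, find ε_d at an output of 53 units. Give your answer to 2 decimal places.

At Q = 53, P = 178 − 2.48(53) = 46.56.
dP/dQ = −2.48, so dQ/dP = 1/(−2.48) = -0.403.
ε = (dQ/dP)(P/Q) = (-0.403)(46.56/53).

-0.35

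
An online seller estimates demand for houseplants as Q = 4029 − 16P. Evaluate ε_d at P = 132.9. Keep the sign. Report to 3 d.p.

-1.118

At P = 132.9, Q = 1902.600.
dQ/dP = −16.
ε = (dQ/dP)(P/Q) = (-16)(132.9/1902.600).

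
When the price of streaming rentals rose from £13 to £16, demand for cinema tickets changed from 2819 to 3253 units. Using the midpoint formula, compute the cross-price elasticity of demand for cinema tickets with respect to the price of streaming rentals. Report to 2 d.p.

ΔQ_x = 3253 − 2819 = 434; ΔP_y = 16 − 13 = 3.
Midpoints: P̄_y = 14.50, Q̄_x = 3036.0.
ε_xy = (ΔQ_x/ΔP_y)(P̄_y/Q̄_x) = (434/3)(14.50/3036.0).
ε_xy > 0, so the goods are substitutes.

0.69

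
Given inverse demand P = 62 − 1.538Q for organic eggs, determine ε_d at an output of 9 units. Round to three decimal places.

At Q = 9, P = 62 − 1.538(9) = 48.16.
dP/dQ = −1.538, so dQ/dP = 1/(−1.538) = -0.650.
ε = (dQ/dP)(P/Q) = (-0.650)(48.16/9).

-3.479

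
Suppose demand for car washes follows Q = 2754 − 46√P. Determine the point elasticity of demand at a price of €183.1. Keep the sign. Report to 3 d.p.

At P = 183.1, Q = 2131.554.
dQ/dP = −46/(2√P) = -1.700.
ε = (dQ/dP)(P/Q) = (-1.700)(183.1/2131.554).
|ε| < 1, so demand is inelastic at this price.

-0.146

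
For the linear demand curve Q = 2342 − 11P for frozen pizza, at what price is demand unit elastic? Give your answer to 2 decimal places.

106.45

For linear demand Q = a − bP, ε = −bP/(a − bP). |ε| = 1 when bP = a − bP, i.e. P = a/(2b).
P = 2342/(2·11) = 2342/22 = 106.4545.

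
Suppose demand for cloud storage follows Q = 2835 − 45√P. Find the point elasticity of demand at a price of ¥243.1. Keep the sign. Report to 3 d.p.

-0.164

At P = 243.1, Q = 2133.375.
dQ/dP = −45/(2√P) = -1.443.
ε = (dQ/dP)(P/Q) = (-1.443)(243.1/2133.375).
|ε| < 1, so demand is inelastic at this price.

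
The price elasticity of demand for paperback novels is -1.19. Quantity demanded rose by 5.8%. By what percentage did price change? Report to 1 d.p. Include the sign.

-4.9%

%ΔP ≈ %ΔQ / ε = (5.8%)/(-1.19) = -4.87%.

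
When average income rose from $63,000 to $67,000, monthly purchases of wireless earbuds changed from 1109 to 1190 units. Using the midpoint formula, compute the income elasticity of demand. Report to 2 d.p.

ΔQ = 81, ΔI = 4000. Midpoints: Ī = 65,000, Q̄ = 1149.5.
ε_I = (ΔQ/ΔI)(Ī/Q̄) = (81/4000)(65000/1149.5).

1.15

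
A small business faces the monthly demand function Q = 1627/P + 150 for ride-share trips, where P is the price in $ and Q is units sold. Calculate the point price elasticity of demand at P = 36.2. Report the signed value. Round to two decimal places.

-0.23

At P = 36.2, Q = 194.945.
dQ/dP = −1627/P² = -1.242.
ε = (dQ/dP)(P/Q) = (-1.242)(36.2/194.945).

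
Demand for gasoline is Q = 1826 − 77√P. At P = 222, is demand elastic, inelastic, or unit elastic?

Q = 678.726, dQ/dP = -2.584.
ε = (dQ/dP)(P/Q) ≈ -0.845.
|ε| = 0.85 < 1.

inelastic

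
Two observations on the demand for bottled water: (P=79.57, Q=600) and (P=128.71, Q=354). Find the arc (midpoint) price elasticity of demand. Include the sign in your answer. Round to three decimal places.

-1.093

ΔQ = 354 − 600 = -246; ΔP = 128.71 − 79.57 = 49.14.
Midpoints: P̄ = 104.14, Q̄ = 477.0.
ε = (ΔQ/ΔP)(P̄/Q̄) = (-246/49.14)(104.14/477.0).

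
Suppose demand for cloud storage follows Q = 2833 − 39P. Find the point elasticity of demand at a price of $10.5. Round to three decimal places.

-0.169

At P = 10.5, Q = 2423.500.
dQ/dP = −39.
ε = (dQ/dP)(P/Q) = (-39)(10.5/2423.500).
|ε| < 1, so demand is inelastic at this price.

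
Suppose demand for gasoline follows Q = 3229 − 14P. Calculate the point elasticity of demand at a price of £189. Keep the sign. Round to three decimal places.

At P = 189, Q = 583.
dQ/dP = −14.
ε = (dQ/dP)(P/Q) = (-14)(189/583).
|ε| > 1, so demand is elastic at this price.

-4.539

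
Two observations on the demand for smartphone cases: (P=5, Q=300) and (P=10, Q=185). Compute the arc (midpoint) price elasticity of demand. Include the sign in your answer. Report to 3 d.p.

ΔQ = 185 − 300 = -115; ΔP = 10 − 5 = 5.
Midpoints: P̄ = 7.50, Q̄ = 242.5.
ε = (ΔQ/ΔP)(P̄/Q̄) = (-115/5)(7.50/242.5).

-0.711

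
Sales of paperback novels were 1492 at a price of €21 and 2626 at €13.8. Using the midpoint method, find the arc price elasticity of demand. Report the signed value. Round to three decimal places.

ΔQ = 2626 − 1492 = 1134; ΔP = 13.8 − 21 = -7.2.
Midpoints: P̄ = 17.40, Q̄ = 2059.0.
ε = (ΔQ/ΔP)(P̄/Q̄) = (1134/-7.2)(17.40/2059.0).

-1.331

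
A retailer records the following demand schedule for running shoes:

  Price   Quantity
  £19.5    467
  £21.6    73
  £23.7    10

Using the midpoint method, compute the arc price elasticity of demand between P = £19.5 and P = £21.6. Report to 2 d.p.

-14.28

At P = 19.5, Q = 467; at P = 21.6, Q = 73.
ΔQ = -394, ΔP = 2.1. Midpoints: P̄ = 20.55, Q̄ = 270.0.
ε = (ΔQ/ΔP)(P̄/Q̄) = (-394/2.1)(20.55/270.0).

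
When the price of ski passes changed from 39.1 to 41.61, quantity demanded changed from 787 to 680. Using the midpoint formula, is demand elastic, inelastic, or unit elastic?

Arc ε ≈ -2.345.
|ε| = 2.35 > 1.

elastic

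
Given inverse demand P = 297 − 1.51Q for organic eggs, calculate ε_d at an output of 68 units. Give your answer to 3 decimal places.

At Q = 68, P = 297 − 1.51(68) = 194.32.
dP/dQ = −1.51, so dQ/dP = 1/(−1.51) = -0.662.
ε = (dQ/dP)(P/Q) = (-0.662)(194.32/68).

-1.892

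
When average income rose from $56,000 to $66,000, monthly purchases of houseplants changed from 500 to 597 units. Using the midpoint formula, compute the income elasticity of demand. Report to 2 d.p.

1.08

ΔQ = 97, ΔI = 10000. Midpoints: Ī = 61,000, Q̄ = 548.5.
ε_I = (ΔQ/ΔI)(Ī/Q̄) = (97/10000)(61000/548.5).
ε_I > 0, so the good is normal.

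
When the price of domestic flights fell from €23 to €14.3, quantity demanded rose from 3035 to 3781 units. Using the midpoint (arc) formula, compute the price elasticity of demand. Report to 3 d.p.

-0.469

ΔQ = 3781 − 3035 = 746; ΔP = 14.3 − 23 = -8.7.
Midpoints: P̄ = 18.65, Q̄ = 3408.0.
ε = (ΔQ/ΔP)(P̄/Q̄) = (746/-8.7)(18.65/3408.0).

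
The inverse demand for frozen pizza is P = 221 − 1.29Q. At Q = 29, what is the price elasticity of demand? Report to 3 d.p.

At Q = 29, P = 221 − 1.29(29) = 183.59.
dP/dQ = −1.29, so dQ/dP = 1/(−1.29) = -0.775.
ε = (dQ/dP)(P/Q) = (-0.775)(183.59/29).

-4.908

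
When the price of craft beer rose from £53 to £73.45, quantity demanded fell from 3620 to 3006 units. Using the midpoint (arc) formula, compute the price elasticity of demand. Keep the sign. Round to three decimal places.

-0.573

ΔQ = 3006 − 3620 = -614; ΔP = 73.45 − 53 = 20.45.
Midpoints: P̄ = 63.23, Q̄ = 3313.0.
ε = (ΔQ/ΔP)(P̄/Q̄) = (-614/20.45)(63.23/3313.0).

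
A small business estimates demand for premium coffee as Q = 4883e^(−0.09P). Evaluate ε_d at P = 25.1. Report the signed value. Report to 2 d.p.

At P = 25.1, Q = 510.053.
dQ/dP = −0.09·4883e^(−0.09P) = −0.09Q = -45.905.
ε = (dQ/dP)(P/Q) = (-45.905)(25.1/510.053).

-2.26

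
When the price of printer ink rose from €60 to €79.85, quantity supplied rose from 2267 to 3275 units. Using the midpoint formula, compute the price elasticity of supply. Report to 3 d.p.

1.281

ΔQ = 3275 − 2267 = 1008; ΔP = 79.85 − 60 = 19.85.
Midpoints: P̄ = 69.92, Q̄ = 2771.0.
ε_s = (ΔQ/ΔP)(P̄/Q̄) = (1008/19.85)(69.92/2771.0).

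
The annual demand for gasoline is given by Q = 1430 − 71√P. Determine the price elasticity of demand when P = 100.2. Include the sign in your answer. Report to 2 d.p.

-0.49

At P = 100.2, Q = 719.290.
dQ/dP = −71/(2√P) = -3.546.
ε = (dQ/dP)(P/Q) = (-3.546)(100.2/719.290).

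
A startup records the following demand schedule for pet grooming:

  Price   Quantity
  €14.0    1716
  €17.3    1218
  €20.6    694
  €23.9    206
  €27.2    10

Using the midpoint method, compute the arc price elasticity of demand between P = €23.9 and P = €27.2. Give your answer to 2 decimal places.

At P = 23.9, Q = 206; at P = 27.2, Q = 10.
ΔQ = -196, ΔP = 3.3. Midpoints: P̄ = 25.55, Q̄ = 108.0.
ε = (ΔQ/ΔP)(P̄/Q̄) = (-196/3.3)(25.55/108.0).

-14.05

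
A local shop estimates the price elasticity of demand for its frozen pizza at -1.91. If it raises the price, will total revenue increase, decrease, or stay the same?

decrease

|ε| = 1.91 > 1, so demand is elastic. A price rise therefore reduces total revenue.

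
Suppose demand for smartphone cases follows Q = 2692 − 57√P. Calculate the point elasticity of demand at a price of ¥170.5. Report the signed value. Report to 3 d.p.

-0.191

At P = 170.5, Q = 1947.719.
dQ/dP = −57/(2√P) = -2.183.
ε = (dQ/dP)(P/Q) = (-2.183)(170.5/1947.719).
|ε| < 1, so demand is inelastic at this price.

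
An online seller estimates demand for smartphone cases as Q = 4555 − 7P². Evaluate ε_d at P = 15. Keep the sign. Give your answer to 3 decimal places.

At P = 15, Q = 2980.
dQ/dP = −14P = -210.
ε = (dQ/dP)(P/Q) = (-210)(15/2980).

-1.057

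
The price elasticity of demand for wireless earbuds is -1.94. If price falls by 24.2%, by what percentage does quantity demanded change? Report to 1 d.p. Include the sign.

%ΔQ ≈ ε × %ΔP = (-1.94)(-24.2%) = 46.95%.

46.9%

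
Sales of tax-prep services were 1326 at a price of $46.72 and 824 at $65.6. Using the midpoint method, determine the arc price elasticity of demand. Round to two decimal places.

-1.39

ΔQ = 824 − 1326 = -502; ΔP = 65.6 − 46.72 = 18.88.
Midpoints: P̄ = 56.16, Q̄ = 1075.0.
ε = (ΔQ/ΔP)(P̄/Q̄) = (-502/18.88)(56.16/1075.0).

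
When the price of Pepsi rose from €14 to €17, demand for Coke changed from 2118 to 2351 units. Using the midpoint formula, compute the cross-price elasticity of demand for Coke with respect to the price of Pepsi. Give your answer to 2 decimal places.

ΔQ_x = 2351 − 2118 = 233; ΔP_y = 17 − 14 = 3.
Midpoints: P̄_y = 15.50, Q̄_x = 2234.5.
ε_xy = (ΔQ_x/ΔP_y)(P̄_y/Q̄_x) = (233/3)(15.50/2234.5).

0.54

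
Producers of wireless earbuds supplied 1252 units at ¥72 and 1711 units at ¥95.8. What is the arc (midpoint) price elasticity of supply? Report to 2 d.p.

1.09

ΔQ = 1711 − 1252 = 459; ΔP = 95.8 − 72 = 23.8.
Midpoints: P̄ = 83.90, Q̄ = 1481.5.
ε_s = (ΔQ/ΔP)(P̄/Q̄) = (459/23.8)(83.90/1481.5).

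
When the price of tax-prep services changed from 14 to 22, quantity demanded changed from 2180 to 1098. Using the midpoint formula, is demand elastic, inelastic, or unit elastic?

elastic

Arc ε ≈ -1.485.
|ε| = 1.49 > 1.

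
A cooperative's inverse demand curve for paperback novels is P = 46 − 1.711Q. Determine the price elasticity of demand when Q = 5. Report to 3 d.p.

At Q = 5, P = 46 − 1.711(5) = 37.45.
dP/dQ = −1.711, so dQ/dP = 1/(−1.711) = -0.584.
ε = (dQ/dP)(P/Q) = (-0.584)(37.45/5).

-4.377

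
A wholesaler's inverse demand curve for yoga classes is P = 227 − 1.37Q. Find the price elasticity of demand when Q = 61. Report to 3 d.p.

-1.716

At Q = 61, P = 227 − 1.37(61) = 143.43.
dP/dQ = −1.37, so dQ/dP = 1/(−1.37) = -0.730.
ε = (dQ/dP)(P/Q) = (-0.730)(143.43/61).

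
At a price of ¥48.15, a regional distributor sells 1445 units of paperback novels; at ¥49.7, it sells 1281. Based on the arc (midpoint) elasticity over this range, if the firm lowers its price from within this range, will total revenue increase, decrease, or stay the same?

increase

Arc ε = (-164/1.55)(48.92/1363.0) ≈ -3.798.
|ε| = 3.80 > 1, so demand is elastic. A price cut therefore raises total revenue.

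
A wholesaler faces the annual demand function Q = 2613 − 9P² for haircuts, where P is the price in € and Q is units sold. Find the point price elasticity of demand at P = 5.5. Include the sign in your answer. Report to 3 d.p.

-0.233

At P = 5.5, Q = 2340.750.
dQ/dP = −18P = -99.
ε = (dQ/dP)(P/Q) = (-99)(5.5/2340.750).
|ε| < 1, so demand is inelastic at this price.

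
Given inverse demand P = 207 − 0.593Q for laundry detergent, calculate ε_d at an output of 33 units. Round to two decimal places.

At Q = 33, P = 207 − 0.593(33) = 187.43.
dP/dQ = −0.593, so dQ/dP = 1/(−0.593) = -1.686.
ε = (dQ/dP)(P/Q) = (-1.686)(187.43/33).

-9.58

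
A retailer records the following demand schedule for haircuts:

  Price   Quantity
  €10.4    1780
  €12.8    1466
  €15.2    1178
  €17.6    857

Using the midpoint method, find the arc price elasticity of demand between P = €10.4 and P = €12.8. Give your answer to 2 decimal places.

At P = 10.4, Q = 1780; at P = 12.8, Q = 1466.
ΔQ = -314, ΔP = 2.4. Midpoints: P̄ = 11.60, Q̄ = 1623.0.
ε = (ΔQ/ΔP)(P̄/Q̄) = (-314/2.4)(11.60/1623.0).

-0.94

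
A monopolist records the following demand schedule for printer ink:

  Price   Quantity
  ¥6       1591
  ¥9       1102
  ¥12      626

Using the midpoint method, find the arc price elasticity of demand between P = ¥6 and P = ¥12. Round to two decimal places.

-1.31

At P = 6, Q = 1591; at P = 12, Q = 626.
ΔQ = -965, ΔP = 6. Midpoints: P̄ = 9.00, Q̄ = 1108.5.
ε = (ΔQ/ΔP)(P̄/Q̄) = (-965/6)(9.00/1108.5).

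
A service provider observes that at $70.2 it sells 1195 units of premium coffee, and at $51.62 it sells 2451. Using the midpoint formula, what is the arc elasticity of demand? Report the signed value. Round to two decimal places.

-2.26

ΔQ = 2451 − 1195 = 1256; ΔP = 51.62 − 70.2 = -18.58.
Midpoints: P̄ = 60.91, Q̄ = 1823.0.
ε = (ΔQ/ΔP)(P̄/Q̄) = (1256/-18.58)(60.91/1823.0).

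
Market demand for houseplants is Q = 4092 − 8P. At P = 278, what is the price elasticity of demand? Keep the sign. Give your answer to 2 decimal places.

At P = 278, Q = 1868.
dQ/dP = −8.
ε = (dQ/dP)(P/Q) = (-8)(278/1868).
|ε| > 1, so demand is elastic at this price.

-1.19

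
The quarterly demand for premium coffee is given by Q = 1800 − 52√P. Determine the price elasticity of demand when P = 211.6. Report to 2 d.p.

-0.36

At P = 211.6, Q = 1043.583.
dQ/dP = −52/(2√P) = -1.787.
ε = (dQ/dP)(P/Q) = (-1.787)(211.6/1043.583).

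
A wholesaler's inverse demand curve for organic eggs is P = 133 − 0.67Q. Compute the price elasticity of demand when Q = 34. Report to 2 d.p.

At Q = 34, P = 133 − 0.67(34) = 110.22.
dP/dQ = −0.67, so dQ/dP = 1/(−0.67) = -1.493.
ε = (dQ/dP)(P/Q) = (-1.493)(110.22/34).

-4.84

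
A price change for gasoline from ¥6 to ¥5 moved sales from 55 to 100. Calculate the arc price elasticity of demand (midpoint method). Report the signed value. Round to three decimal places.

-3.194

ΔQ = 100 − 55 = 45; ΔP = 5 − 6 = -1.
Midpoints: P̄ = 5.50, Q̄ = 77.5.
ε = (ΔQ/ΔP)(P̄/Q̄) = (45/-1)(5.50/77.5).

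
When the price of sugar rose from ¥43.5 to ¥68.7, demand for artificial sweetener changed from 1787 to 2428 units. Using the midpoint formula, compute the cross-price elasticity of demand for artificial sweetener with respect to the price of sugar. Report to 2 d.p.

0.68

ΔQ_x = 2428 − 1787 = 641; ΔP_y = 68.7 − 43.5 = 25.2.
Midpoints: P̄_y = 56.10, Q̄_x = 2107.5.
ε_xy = (ΔQ_x/ΔP_y)(P̄_y/Q̄_x) = (641/25.2)(56.10/2107.5).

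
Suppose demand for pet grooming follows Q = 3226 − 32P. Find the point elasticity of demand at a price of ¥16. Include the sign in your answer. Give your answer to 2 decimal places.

At P = 16, Q = 2714.
dQ/dP = −32.
ε = (dQ/dP)(P/Q) = (-32)(16/2714).
|ε| < 1, so demand is inelastic at this price.

-0.19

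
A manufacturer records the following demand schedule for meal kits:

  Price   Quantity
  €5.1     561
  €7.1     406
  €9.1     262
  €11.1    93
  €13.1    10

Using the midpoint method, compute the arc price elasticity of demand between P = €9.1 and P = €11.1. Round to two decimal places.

-4.81

At P = 9.1, Q = 262; at P = 11.1, Q = 93.
ΔQ = -169, ΔP = 2.0. Midpoints: P̄ = 10.10, Q̄ = 177.5.
ε = (ΔQ/ΔP)(P̄/Q̄) = (-169/2.0)(10.10/177.5).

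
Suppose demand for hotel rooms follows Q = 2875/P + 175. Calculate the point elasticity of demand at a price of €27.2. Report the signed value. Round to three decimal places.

At P = 27.2, Q = 280.699.
dQ/dP = −2875/P² = -3.886.
ε = (dQ/dP)(P/Q) = (-3.886)(27.2/280.699).

-0.377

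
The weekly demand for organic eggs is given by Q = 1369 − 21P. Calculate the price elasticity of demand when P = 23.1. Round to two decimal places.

At P = 23.1, Q = 883.900.
dQ/dP = −21.
ε = (dQ/dP)(P/Q) = (-21)(23.1/883.900).

-0.55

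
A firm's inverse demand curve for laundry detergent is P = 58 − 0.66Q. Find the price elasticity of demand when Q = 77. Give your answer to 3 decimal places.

At Q = 77, P = 58 − 0.66(77) = 7.18.
dP/dQ = −0.66, so dQ/dP = 1/(−0.66) = -1.515.
ε = (dQ/dP)(P/Q) = (-1.515)(7.18/77).

-0.141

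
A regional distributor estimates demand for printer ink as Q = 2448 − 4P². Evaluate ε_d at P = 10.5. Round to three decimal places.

-0.439

At P = 10.5, Q = 2007.
dQ/dP = −8P = -84.
ε = (dQ/dP)(P/Q) = (-84)(10.5/2007).
|ε| < 1, so demand is inelastic at this price.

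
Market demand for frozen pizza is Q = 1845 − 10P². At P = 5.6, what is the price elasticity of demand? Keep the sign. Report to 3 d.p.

-0.410

At P = 5.6, Q = 1531.400.
dQ/dP = −20P = -112.
ε = (dQ/dP)(P/Q) = (-112)(5.6/1531.400).
|ε| < 1, so demand is inelastic at this price.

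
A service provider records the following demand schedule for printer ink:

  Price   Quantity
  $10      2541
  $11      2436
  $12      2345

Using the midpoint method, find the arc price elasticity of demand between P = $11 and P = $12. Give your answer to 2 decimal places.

At P = 11, Q = 2436; at P = 12, Q = 2345.
ΔQ = -91, ΔP = 1. Midpoints: P̄ = 11.50, Q̄ = 2390.5.
ε = (ΔQ/ΔP)(P̄/Q̄) = (-91/1)(11.50/2390.5).

-0.44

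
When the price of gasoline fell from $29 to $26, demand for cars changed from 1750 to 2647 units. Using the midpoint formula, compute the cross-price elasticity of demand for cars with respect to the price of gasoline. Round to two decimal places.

ΔQ_x = 2647 − 1750 = 897; ΔP_y = 26 − 29 = -3.
Midpoints: P̄_y = 27.50, Q̄_x = 2198.5.
ε_xy = (ΔQ_x/ΔP_y)(P̄_y/Q̄_x) = (897/-3)(27.50/2198.5).

-3.74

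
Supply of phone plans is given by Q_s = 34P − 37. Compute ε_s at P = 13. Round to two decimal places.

1.09

At P = 13, Q_s = 405.
dQ_s/dP = 34.
ε_s = (dQ_s/dP)(P/Q_s) = (34)(13/405).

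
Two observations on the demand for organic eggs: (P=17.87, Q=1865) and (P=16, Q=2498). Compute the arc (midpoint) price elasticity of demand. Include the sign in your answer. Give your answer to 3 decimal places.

-2.628

ΔQ = 2498 − 1865 = 633; ΔP = 16 − 17.87 = -1.87.
Midpoints: P̄ = 16.94, Q̄ = 2181.5.
ε = (ΔQ/ΔP)(P̄/Q̄) = (633/-1.87)(16.94/2181.5).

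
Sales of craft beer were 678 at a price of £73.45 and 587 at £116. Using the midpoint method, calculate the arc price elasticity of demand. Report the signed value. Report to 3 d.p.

ΔQ = 587 − 678 = -91; ΔP = 116 − 73.45 = 42.55.
Midpoints: P̄ = 94.72, Q̄ = 632.5.
ε = (ΔQ/ΔP)(P̄/Q̄) = (-91/42.55)(94.72/632.5).

-0.320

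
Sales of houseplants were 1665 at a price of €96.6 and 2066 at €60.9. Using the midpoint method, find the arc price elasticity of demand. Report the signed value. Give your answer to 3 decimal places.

ΔQ = 2066 − 1665 = 401; ΔP = 60.9 − 96.6 = -35.7.
Midpoints: P̄ = 78.75, Q̄ = 1865.5.
ε = (ΔQ/ΔP)(P̄/Q̄) = (401/-35.7)(78.75/1865.5).

-0.474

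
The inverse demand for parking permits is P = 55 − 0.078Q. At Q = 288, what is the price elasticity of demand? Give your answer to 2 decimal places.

At Q = 288, P = 55 − 0.078(288) = 32.54.
dP/dQ = −0.078, so dQ/dP = 1/(−0.078) = -12.821.
ε = (dQ/dP)(P/Q) = (-12.821)(32.54/288).

-1.45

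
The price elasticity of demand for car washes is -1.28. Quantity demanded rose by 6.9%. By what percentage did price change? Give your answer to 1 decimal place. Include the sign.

%ΔP ≈ %ΔQ / ε = (6.9%)/(-1.28) = -5.39%.

-5.4%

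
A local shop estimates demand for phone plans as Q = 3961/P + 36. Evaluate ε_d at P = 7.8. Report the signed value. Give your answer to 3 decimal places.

-0.934

At P = 7.8, Q = 543.821.
dQ/dP = −3961/P² = -65.105.
ε = (dQ/dP)(P/Q) = (-65.105)(7.8/543.821).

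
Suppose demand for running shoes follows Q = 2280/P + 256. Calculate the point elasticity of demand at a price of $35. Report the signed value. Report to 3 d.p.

-0.203

At P = 35, Q = 321.143.
dQ/dP = −2280/P² = -1.861.
ε = (dQ/dP)(P/Q) = (-1.861)(35/321.143).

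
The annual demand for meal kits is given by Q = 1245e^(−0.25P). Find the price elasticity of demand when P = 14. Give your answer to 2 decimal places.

-3.50

At P = 14, Q = 37.596.
dQ/dP = −0.25·1245e^(−0.25P) = −0.25Q = -9.399.
ε = (dQ/dP)(P/Q) = (-9.399)(14/37.596).
|ε| > 1, so demand is elastic at this price.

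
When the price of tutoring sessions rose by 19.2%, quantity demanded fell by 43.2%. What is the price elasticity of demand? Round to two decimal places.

ε = %ΔQ / %ΔP = (-43.2)/(19.2) = -2.250.

-2.25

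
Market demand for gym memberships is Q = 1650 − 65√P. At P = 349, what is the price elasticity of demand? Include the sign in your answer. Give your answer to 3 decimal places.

At P = 349, Q = 435.700.
dQ/dP = −65/(2√P) = -1.740.
ε = (dQ/dP)(P/Q) = (-1.740)(349/435.700).

-1.394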